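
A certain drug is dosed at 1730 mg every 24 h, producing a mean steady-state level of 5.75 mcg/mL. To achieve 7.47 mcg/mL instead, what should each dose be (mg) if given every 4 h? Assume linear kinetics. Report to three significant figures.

375 mg

For first-order elimination, Css ∝ F·D/(CL·τ); F and CL are unchanged, so Css ∝ D/τ.
D₂ = D₁ × (Css,target / Css,current) × (τ₂/τ₁) = 1730 × (7.47/5.75) × (4/24) = 374.6 mg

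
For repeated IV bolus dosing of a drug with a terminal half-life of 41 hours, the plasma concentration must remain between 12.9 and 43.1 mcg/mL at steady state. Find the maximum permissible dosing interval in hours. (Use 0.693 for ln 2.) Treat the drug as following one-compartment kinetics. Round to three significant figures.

71.4 h

k = 0.693 / t½ = 0.693 / 41 = 0.01690 h⁻¹
Between IV bolus doses, concentration decays as C = C₀·e^(−kτ), so C_peak/C_trough = e^(kτ).
τ_max = ln(C_peak/C_trough) / k = ln(43.1/12.9) / 0.01690 = 1.206 / 0.01690 = 71.36 h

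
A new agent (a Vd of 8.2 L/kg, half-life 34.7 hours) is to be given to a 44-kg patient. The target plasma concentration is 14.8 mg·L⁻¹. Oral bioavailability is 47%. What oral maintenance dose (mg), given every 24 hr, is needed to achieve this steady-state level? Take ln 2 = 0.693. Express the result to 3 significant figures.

Vd(total) = 44 kg × 8.2 L/kg = 360.8 L
CL = ln 2 · Vd / t½ = 0.693 × 360.8 / 34.7 = 7.206 L/h
D = CL × Css × τ / F = 7.206 × 14.8 × 24 / 0.47 = 5446 mg

5450 mg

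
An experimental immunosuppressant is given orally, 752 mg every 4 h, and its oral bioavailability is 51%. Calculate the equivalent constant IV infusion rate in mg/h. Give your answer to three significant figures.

95.9 mg/h

Equivalent systemic input: infusion rate = F·D/τ.
Rate = 0.51 × 752 / 4 = 95.88 mg/h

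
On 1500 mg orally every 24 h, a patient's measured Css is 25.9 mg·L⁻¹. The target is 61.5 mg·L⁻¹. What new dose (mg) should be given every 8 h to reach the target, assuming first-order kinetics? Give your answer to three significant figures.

1190 mg

With linear kinetics, Css is proportional to dose rate (D/τ) at fixed clearance.
D₂ = D₁ × (Css,target / Css,current) × (τ₂/τ₁) = 1500 × (61.5/25.9) × (8/24) = 1187 mg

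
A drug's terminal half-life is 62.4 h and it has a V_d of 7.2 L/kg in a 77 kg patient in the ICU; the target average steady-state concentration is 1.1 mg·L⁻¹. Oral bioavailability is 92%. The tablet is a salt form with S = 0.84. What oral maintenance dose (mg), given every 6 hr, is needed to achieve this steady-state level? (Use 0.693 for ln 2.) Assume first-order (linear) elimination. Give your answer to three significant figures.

52.6 mg

Vd(total) = 77 kg × 7.2 L/kg = 554.4 L
k = 0.693/62.4 = 0.01111 h⁻¹, so CL = k·Vd = 0.01111 × 554.4 = 6.159 L/h
D = CL × Css × τ / F / S = 6.159 × 1.1 × 6 / 0.92 / 0.84 = 52.60 mg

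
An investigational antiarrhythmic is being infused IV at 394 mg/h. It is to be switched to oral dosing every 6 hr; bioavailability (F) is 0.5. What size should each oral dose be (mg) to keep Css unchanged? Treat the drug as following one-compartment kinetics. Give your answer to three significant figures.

To maintain the same Css, the systemic dosing rate must be unchanged: F·D/τ = infusion rate.
D = rate × τ / F = 394 × 6 / 0.5 = 4728 mg

4730 mg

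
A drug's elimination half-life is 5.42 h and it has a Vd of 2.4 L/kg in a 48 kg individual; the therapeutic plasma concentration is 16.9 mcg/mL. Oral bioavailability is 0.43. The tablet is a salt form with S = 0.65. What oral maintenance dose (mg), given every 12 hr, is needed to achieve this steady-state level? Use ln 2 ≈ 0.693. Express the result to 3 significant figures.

10700 mg

Vd = 2.4 L/kg × 48 kg = 115.2 L
k = 0.693/5.42 = 0.1279 h⁻¹, so CL = k·Vd = 0.1279 × 115.2 = 14.73 L/h
D = CL × Css × τ / F / S = 14.73 × 16.9 × 12 / 0.43 / 0.65 = 10690 mg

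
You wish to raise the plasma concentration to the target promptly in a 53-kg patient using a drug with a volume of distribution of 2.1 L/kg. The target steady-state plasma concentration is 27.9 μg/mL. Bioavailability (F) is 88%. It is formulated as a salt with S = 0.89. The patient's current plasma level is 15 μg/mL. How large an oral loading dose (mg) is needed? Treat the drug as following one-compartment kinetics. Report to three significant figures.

Vd = 2.1 L/kg × 53 kg = 111.3 L
The loading dose fills Vd to the target concentration.
Concentration deficit ΔC = 27.9 − 15 = 12.90 mg/L
LD = Vd × ΔC / F / S = 111.3 × 12.90 / 0.88 / 0.89 = 1833 mg

1830 mg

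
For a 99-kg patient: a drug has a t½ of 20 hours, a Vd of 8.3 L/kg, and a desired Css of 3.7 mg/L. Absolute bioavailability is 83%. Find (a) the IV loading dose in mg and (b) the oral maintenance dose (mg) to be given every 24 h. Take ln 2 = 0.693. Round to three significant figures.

(a) 3040 mg; (b) 3050 mg

Total Vd = 8.3 × 99 = 821.7 L
LD = Vd × C = 821.7 × 3.7 = 3040 mg
CL = 0.693 × Vd / t½ = 0.693 × 821.7 / 20 = 28.47 L/h
D = CL × Css × τ / F = 28.47 × 3.7 × 24 / 0.83 = 3046 mg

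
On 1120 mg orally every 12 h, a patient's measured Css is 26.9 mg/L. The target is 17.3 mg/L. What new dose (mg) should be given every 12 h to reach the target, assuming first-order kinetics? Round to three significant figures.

720 mg

With linear kinetics, Css is proportional to dose rate (D/τ) at fixed clearance.
D₂ = D₁ × (Css,target / Css,current) = 1120 × 17.3/26.9 = 720.3 mg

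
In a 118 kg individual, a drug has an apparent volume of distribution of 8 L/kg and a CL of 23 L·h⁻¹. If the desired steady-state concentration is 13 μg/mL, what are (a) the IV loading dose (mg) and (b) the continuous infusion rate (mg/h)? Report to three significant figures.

(a) 12300 mg; (b) 299 mg/h

Total Vd = 8 × 118 = 944.0 L
LD = Vd · C_target = 944.0 × 13 = 12270 mg
Maintenance infusion rate = CL × Css = 23.00 × 13 = 299.0 mg/h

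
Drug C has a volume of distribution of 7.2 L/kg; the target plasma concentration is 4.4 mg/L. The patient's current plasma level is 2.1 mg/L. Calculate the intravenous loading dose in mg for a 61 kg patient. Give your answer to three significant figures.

1010 mg

Total Vd = 7.2 × 61 = 439.2 L
The loading dose fills Vd to the target concentration.
Concentration deficit ΔC = 4.4 − 2.1 = 2.300 mg/L
LD = Vd × ΔC = 439.2 × 2.300 = 1010 mg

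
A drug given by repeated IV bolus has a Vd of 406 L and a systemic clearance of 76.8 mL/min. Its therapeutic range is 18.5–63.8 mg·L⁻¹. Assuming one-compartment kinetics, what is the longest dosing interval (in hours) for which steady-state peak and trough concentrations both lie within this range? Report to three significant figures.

109 h

CL = 76.8 mL/min = 76.8 × 0.06 = 4.608 L/h
k = CL / Vd = 4.608 / 406.0 = 0.01135 h⁻¹
Between IV bolus doses, concentration decays as C = C₀·e^(−kτ), so C_peak/C_trough = e^(kτ).
τ_max = ln(C_peak/C_trough) / k = ln(63.8/18.5) / 0.01135 = 1.238 / 0.01135 = 109.1 h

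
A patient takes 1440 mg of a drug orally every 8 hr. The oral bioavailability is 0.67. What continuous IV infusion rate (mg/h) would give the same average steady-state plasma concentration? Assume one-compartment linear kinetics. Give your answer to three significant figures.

121 mg/h

Equivalent systemic input: infusion rate = F·D/τ.
Rate = 0.67 × 1440 / 8 = 120.6 mg/h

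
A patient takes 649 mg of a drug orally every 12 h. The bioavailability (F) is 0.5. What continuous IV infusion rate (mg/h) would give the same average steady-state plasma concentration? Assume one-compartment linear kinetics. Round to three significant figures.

27.0 mg/h

Equivalent systemic input: infusion rate = F·D/τ.
Rate = 0.5 × 649 / 12 = 27.04 mg/h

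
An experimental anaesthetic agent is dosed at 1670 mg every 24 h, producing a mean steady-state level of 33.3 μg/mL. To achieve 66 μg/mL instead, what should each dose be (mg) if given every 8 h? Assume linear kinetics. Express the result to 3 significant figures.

1100 mg

With linear kinetics, Css is proportional to dose rate (D/τ) at fixed clearance.
D₂ = D₁ × (Css,target / Css,current) × (τ₂/τ₁) = 1670 × (66/33.3) × (8/24) = 1103 mg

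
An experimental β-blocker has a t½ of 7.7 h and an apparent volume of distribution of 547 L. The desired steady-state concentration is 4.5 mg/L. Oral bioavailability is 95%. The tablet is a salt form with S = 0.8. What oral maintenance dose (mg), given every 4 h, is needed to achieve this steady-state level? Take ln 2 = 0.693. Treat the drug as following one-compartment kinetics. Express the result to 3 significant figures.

CL = 0.693 × Vd / t½ = 0.693 × 547.0 / 7.7 = 49.23 L/h
D = CL × Css × τ / F / S = 49.23 × 4.5 × 4 / 0.95 / 0.8 = 1166 mg

1170 mg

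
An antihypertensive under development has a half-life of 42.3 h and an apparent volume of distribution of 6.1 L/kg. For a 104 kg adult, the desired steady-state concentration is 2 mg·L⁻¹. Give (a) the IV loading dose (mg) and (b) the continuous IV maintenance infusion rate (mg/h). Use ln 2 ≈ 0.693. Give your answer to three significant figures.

(a) 1270 mg; (b) 20.8 mg/h

Total Vd = 6.1 × 104 = 634.4 L
LD = Vd × C = 634.4 × 2 = 1269 mg
CL = 0.693 × Vd / t½ = 0.693 × 634.4 / 42.3 = 10.39 L/h
Infusion rate = CL × Css = 10.39 × 2 = 20.78 mg/h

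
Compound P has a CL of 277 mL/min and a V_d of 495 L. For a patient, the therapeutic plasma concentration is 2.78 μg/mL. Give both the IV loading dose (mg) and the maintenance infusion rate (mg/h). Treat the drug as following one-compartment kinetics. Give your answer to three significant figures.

Loading dose = Vd × C = 495.0 × 2.78 = 1376 mg
CL = 277 mL/min × 60/1000 = 16.62 L/h
Infusion rate = 16.62 L/h × 2.78 mg/L = 46.20 mg/h

(a) 1380 mg; (b) 46.2 mg/h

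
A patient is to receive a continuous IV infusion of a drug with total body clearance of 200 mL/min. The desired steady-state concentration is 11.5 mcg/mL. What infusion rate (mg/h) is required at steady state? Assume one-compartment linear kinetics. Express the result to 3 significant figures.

138 mg/h

Convert clearance: 200 mL/min × 60 min/h ÷ 1000 mL/L = 12.00 L/h
R₀ = 12.00 × 11.5 = 138.0 mg/h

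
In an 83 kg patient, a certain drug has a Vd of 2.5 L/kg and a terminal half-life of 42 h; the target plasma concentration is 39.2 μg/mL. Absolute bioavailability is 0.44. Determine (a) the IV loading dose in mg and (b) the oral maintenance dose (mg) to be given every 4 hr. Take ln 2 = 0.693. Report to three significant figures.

(a) 8130 mg; (b) 1220 mg

Total Vd = 2.5 × 83 = 207.5 L
LD = Vd × C = 207.5 × 39.2 = 8134 mg
CL = 0.693 × Vd / t½ = 0.693 × 207.5 / 42 = 3.424 L/h
D = CL × Css × τ / F = 3.424 × 39.2 × 4 / 0.44 = 1220 mg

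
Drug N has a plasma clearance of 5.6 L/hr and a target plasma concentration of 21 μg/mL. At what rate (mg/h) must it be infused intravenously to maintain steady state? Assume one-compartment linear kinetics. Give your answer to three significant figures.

R₀ = 5.600 × 21 = 117.6 mg/h

118 mg/h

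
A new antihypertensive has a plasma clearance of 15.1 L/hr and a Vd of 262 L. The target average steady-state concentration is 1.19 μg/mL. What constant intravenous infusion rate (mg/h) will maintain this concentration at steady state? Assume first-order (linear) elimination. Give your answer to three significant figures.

18.0 mg/h

At steady state, infusion rate equals elimination rate: rate in = CL × Css.
Infusion rate = CL · Css = 15.10 L/h × 1.19 mg/L = 17.97 mg/h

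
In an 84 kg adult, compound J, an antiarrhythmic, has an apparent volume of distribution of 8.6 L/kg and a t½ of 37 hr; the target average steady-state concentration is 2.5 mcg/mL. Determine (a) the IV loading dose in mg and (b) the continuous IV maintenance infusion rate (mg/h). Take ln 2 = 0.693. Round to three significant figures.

Total Vd = 8.6 × 84 = 722.4 L
LD = Vd × C = 722.4 × 2.5 = 1806 mg
CL = 0.693 × Vd / t½ = 0.693 × 722.4 / 37 = 13.53 L/h
Infusion rate = CL × Css = 13.53 × 2.5 = 33.83 mg/h

(a) 1810 mg; (b) 33.8 mg/h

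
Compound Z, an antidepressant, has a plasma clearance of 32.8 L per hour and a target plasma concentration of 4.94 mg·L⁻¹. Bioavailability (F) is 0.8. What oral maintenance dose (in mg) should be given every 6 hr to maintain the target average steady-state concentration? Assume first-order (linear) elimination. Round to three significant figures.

1220 mg

D = CL × Css × τ / F = 32.80 × 4.94 × 6 / 0.8 = 1215 mg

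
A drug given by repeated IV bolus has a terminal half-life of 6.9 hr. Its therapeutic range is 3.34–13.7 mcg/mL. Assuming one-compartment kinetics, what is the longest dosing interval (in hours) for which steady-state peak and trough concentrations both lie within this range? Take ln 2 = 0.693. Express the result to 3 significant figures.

k = 0.693 / t½ = 0.693 / 6.9 = 0.1004 h⁻¹
Between IV bolus doses, concentration decays as C = C₀·e^(−kτ), so C_peak/C_trough = e^(kτ).
τ_max = ln(C_peak/C_trough) / k = ln(13.7/3.34) / 0.1004 = 1.411 / 0.1004 = 14.05 h

14.1 h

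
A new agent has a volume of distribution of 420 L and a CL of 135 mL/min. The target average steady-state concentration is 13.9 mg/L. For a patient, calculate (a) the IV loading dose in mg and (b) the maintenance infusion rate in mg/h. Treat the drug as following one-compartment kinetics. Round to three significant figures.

(a) 5840 mg; (b) 113 mg/h

LD = Vd · C_target = 420.0 × 13.9 = 5838 mg
CL = 135 mL/min × 60/1000 = 8.100 L/h
Infusion rate = 8.100 L/h × 13.9 mg/L = 112.6 mg/h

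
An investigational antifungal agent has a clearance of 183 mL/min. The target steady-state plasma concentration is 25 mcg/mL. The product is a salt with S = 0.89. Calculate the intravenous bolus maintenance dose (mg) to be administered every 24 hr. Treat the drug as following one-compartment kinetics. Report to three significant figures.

7400 mg

CL = 183 mL/min × 60/1000 = 10.98 L/h
D = CL × Css × τ / S = 10.98 × 25 × 24 / 0.89 = 7402 mg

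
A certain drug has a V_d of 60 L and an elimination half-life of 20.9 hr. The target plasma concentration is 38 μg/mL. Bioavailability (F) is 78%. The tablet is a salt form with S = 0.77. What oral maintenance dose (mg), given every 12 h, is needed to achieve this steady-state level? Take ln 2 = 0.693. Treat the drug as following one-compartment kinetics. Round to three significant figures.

1510 mg

CL = 0.693 × Vd / t½ = 0.693 × 60.00 / 20.9 = 1.989 L/h
D = CL × Css × τ / F / S = 1.989 × 38 × 12 / 0.78 / 0.77 = 1510 mg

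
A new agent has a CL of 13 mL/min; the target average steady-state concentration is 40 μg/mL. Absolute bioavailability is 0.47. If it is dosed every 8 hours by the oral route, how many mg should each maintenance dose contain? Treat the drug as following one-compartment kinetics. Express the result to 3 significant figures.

531 mg

Convert clearance: 13 mL/min × 60 min/h ÷ 1000 mL/L = 0.7800 L/h
D = CL × Css × τ / F = 0.7800 × 40 × 8 / 0.47 = 531.1 mg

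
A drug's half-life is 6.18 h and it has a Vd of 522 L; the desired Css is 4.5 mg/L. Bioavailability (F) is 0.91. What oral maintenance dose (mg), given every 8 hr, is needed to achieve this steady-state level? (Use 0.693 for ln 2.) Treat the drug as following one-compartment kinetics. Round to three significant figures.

2320 mg

CL = 0.693 × Vd / t½ = 0.693 × 522.0 / 6.18 = 58.53 L/h
D = CL × Css × τ / F = 58.53 × 4.5 × 8 / 0.91 = 2315 mg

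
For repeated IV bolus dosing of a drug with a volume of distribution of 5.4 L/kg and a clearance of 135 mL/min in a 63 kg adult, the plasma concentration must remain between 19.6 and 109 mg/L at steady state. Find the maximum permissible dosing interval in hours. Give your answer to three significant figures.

Total Vd = 5.4 × 63 = 340.2 L
CL = 135 mL/min × 60/1000 = 8.100 L/h
k = CL / Vd = 8.100 / 340.2 = 0.02381 h⁻¹
Between IV bolus doses, concentration decays as C = C₀·e^(−kτ), so C_peak/C_trough = e^(kτ).
τ_max = ln(C_peak/C_trough) / k = ln(109/19.6) / 0.02381 = 1.716 / 0.02381 = 72.07 h

72.1 h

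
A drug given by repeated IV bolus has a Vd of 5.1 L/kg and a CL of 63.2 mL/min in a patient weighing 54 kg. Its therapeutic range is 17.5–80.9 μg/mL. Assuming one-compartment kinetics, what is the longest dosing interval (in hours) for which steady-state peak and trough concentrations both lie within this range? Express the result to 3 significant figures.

111 h

Vd = 5.1 L/kg × 54 kg = 275.4 L
Convert clearance: 63.2 mL/min × 60 min/h ÷ 1000 mL/L = 3.792 L/h
k = CL / Vd = 3.792 / 275.4 = 0.01377 h⁻¹
Between IV bolus doses, concentration decays as C = C₀·e^(−kτ), so C_peak/C_trough = e^(kτ).
τ_max = ln(C_peak/C_trough) / k = ln(80.9/17.5) / 0.01377 = 1.531 / 0.01377 = 111.2 h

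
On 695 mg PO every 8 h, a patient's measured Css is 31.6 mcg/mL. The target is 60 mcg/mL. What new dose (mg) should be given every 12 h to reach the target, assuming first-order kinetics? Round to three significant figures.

For first-order elimination, Css ∝ F·D/(CL·τ); F and CL are unchanged, so Css ∝ D/τ.
D₂ = D₁ × (Css,target / Css,current) × (τ₂/τ₁) = 695 × (60/31.6) × (12/8) = 1979 mg

1980 mg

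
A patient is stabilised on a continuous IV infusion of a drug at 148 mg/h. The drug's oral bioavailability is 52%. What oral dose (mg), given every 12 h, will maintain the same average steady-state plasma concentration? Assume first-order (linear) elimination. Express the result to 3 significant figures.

3420 mg

To maintain the same Css, the systemic dosing rate must be unchanged: F·D/τ = infusion rate.
D = rate × τ / F = 148 × 12 / 0.52 = 3415 mg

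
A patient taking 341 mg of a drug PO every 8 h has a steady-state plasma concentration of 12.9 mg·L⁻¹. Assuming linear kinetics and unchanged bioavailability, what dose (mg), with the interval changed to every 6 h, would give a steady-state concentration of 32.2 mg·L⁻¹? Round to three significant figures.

638 mg

With linear kinetics, Css is proportional to dose rate (D/τ) at fixed clearance.
D₂ = D₁ × (Css,target / Css,current) × (τ₂/τ₁) = 341 × (32.2/12.9) × (6/8) = 638.4 mg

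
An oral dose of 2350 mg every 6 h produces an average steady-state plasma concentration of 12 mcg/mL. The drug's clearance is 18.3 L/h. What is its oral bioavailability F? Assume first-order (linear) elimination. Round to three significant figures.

F·D/τ = CL·Css at steady state → F = CL·Css·τ / D.
F = 18.3 × 12 × 6 / 2350 = 0.561

0.561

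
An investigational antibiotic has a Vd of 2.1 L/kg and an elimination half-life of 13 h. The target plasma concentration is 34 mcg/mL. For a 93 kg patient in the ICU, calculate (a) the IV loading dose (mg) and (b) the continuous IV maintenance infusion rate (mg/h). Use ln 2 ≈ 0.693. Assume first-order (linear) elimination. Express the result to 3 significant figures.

(a) 6640 mg; (b) 354 mg/h

Vd = 2.1 L/kg × 93 kg = 195.3 L
LD = Vd × C = 195.3 × 34 = 6640 mg
CL = 0.693 × Vd / t½ = 0.693 × 195.3 / 13 = 10.41 L/h
Infusion rate = CL × Css = 10.41 × 34 = 353.9 mg/h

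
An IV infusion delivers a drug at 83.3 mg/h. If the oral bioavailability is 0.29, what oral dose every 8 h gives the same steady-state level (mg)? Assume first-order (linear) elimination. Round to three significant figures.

2300 mg

To maintain the same Css, the systemic dosing rate must be unchanged: F·D/τ = infusion rate.
D = rate × τ / F = 83.3 × 8 / 0.29 = 2298 mg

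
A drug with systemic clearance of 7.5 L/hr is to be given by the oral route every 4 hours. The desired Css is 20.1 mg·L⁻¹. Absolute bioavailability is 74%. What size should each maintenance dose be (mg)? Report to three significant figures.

815 mg

D = CL × Css × τ / F = 7.500 × 20.1 × 4 / 0.74 = 814.9 mg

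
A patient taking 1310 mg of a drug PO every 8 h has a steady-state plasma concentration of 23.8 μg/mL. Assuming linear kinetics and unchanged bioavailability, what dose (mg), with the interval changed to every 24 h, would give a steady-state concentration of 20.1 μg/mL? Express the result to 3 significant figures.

3320 mg

With linear kinetics, Css is proportional to dose rate (D/τ) at fixed clearance.
D₂ = D₁ × (Css,target / Css,current) × (τ₂/τ₁) = 1310 × (20.1/23.8) × (24/8) = 3319 mg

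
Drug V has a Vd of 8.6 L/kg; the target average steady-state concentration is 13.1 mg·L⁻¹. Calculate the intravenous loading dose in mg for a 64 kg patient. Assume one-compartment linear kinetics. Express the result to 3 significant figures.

Vd(total) = 64 kg × 8.6 L/kg = 550.4 L
The loading dose fills Vd to the target concentration.
LD = Vd × C = 550.4 × 13.10 = 7210 mg

7210 mg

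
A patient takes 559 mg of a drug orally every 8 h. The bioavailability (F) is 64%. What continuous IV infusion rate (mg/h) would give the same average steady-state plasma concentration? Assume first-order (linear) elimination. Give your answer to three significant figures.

44.7 mg/h

Equivalent systemic input: infusion rate = F·D/τ.
Rate = 0.64 × 559 / 8 = 44.72 mg/h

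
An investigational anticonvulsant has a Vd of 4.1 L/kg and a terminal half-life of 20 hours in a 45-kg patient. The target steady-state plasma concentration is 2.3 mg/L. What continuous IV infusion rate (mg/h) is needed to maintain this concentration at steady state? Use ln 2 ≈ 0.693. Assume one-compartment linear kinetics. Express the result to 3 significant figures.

Total Vd = 4.1 × 45 = 184.5 L
CL = 0.693 × Vd / t½ = 0.693 × 184.5 / 20 = 6.393 L/h
Infusion rate = CL × Css = 6.393 × 2.3 = 14.70 mg/h

14.7 mg/h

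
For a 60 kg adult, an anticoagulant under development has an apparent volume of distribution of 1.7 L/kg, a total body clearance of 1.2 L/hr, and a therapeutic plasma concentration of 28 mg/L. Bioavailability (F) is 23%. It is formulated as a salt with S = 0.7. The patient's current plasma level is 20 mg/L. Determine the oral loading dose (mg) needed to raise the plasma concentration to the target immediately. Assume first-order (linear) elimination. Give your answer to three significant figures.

Total Vd = 1.7 × 60 = 102.0 L
The loading dose fills Vd to the target concentration; clearance is irrelevant here.
Concentration deficit ΔC = 28 − 20 = 8.000 mg/L
LD = Vd × ΔC / F / S = 102.0 × 8.000 / 0.23 / 0.7 = 5068 mg

5070 mg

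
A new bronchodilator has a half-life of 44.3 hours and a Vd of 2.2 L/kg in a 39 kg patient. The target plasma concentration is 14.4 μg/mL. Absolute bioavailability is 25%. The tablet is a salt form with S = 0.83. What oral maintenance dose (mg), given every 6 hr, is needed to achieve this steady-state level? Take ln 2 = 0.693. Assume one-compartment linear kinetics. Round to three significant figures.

Total Vd = 2.2 × 39 = 85.80 L
k = 0.693/44.3 = 0.01564 h⁻¹, so CL = k·Vd = 0.01564 × 85.80 = 1.342 L/h
D = CL × Css × τ / F / S = 1.342 × 14.4 × 6 / 0.25 / 0.83 = 558.8 mg

559 mg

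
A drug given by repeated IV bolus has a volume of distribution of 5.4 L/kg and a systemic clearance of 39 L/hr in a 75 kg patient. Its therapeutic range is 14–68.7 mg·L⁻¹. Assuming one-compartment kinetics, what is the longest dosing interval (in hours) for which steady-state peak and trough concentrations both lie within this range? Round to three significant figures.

Vd = 5.4 L/kg × 75 kg = 405.0 L
k = CL / Vd = 39.00 / 405.0 = 0.09630 h⁻¹
Between IV bolus doses, concentration decays as C = C₀·e^(−kτ), so C_peak/C_trough = e^(kτ).
τ_max = ln(C_peak/C_trough) / k = ln(68.7/14) / 0.09630 = 1.591 / 0.09630 = 16.52 h

16.5 h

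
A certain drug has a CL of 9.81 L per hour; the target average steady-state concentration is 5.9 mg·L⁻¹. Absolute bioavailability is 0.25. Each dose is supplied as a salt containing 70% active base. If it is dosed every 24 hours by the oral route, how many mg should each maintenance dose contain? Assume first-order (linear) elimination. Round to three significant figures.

D = CL × Css × τ / F / S = 9.810 × 5.9 × 24 / 0.25 / 0.7 = 7938 mg

7940 mg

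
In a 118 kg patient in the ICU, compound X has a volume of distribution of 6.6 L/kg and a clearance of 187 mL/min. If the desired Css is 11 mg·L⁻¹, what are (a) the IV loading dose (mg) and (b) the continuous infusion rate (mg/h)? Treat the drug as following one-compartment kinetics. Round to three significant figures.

Vd(total) = 118 kg × 6.6 L/kg = 778.8 L
Loading dose = Vd × C = 778.8 × 11 = 8567 mg
Convert clearance: 187 mL/min × 60 min/h ÷ 1000 mL/L = 11.22 L/h
Infusion rate = 11.22 L/h × 11 mg/L = 123.4 mg/h

(a) 8570 mg; (b) 123 mg/h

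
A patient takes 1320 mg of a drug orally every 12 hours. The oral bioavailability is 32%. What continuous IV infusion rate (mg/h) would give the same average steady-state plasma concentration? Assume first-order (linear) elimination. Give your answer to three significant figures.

Equivalent systemic input: infusion rate = F·D/τ.
Rate = 0.32 × 1320 / 12 = 35.20 mg/h

35.2 mg/h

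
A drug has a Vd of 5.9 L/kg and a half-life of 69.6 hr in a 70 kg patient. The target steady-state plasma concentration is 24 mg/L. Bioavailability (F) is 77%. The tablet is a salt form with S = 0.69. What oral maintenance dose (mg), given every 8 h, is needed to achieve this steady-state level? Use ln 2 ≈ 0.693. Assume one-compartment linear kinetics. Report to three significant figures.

Total Vd = 5.9 × 70 = 413.0 L
CL = 0.693 × Vd / t½ = 0.693 × 413.0 / 69.6 = 4.112 L/h
D = CL × Css × τ / F / S = 4.112 × 24 × 8 / 0.77 / 0.69 = 1486 mg

1490 mg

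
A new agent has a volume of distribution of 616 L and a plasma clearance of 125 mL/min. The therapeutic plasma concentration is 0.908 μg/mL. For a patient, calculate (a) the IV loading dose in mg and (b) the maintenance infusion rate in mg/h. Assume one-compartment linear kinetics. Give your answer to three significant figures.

(a) 559 mg; (b) 6.81 mg/h

Loading dose = Vd × C = 616.0 × 0.908 = 559.3 mg
CL = 125 mL/min = 125 × 0.06 = 7.500 L/h
Maintenance: replace elimination → rate = CL × Css = 7.500 × 0.908 = 6.810 mg/h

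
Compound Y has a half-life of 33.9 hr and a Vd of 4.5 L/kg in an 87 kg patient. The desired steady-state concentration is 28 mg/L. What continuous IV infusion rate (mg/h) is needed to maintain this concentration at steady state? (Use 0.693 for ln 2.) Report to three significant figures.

Vd = 4.5 L/kg × 87 kg = 391.5 L
CL = ln 2 · Vd / t½ = 0.693 × 391.5 / 33.9 = 8.003 L/h
Infusion rate = CL × Css = 8.003 × 28 = 224.1 mg/h

224 mg/h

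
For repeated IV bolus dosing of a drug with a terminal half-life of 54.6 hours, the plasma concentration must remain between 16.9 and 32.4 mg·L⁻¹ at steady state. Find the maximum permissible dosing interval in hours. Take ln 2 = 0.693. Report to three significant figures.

51.3 h

k = 0.693 / t½ = 0.693 / 54.6 = 0.01269 h⁻¹
Between IV bolus doses, concentration decays as C = C₀·e^(−kτ), so C_peak/C_trough = e^(kτ).
τ_max = ln(C_peak/C_trough) / k = ln(32.4/16.9) / 0.01269 = 0.6508 / 0.01269 = 51.28 h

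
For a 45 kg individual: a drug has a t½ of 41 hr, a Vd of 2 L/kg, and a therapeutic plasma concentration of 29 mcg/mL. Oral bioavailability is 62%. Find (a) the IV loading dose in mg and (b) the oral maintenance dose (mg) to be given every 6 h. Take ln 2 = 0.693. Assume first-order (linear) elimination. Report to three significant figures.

Vd(total) = 45 kg × 2 L/kg = 90.00 L
LD = Vd × C = 90.00 × 29 = 2610 mg
CL = 0.693 × Vd / t½ = 0.693 × 90.00 / 41 = 1.521 L/h
D = CL × Css × τ / F = 1.521 × 29 × 6 / 0.62 = 426.9 mg

(a) 2610 mg; (b) 427 mg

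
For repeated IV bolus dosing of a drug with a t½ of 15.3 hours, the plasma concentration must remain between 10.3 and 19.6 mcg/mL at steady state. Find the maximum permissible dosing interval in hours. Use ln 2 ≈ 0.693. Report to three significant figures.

k = 0.693 / t½ = 0.693 / 15.3 = 0.04529 h⁻¹
Between IV bolus doses, concentration decays as C = C₀·e^(−kτ), so C_peak/C_trough = e^(kτ).
τ_max = ln(C_peak/C_trough) / k = ln(19.6/10.3) / 0.04529 = 0.6434 / 0.04529 = 14.21 h

14.2 h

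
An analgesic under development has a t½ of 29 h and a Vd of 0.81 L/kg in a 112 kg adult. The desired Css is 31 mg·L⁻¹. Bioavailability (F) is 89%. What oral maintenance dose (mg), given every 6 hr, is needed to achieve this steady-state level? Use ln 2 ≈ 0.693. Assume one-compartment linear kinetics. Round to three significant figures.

453 mg

Total Vd = 0.81 × 112 = 90.72 L
CL = 0.693 × Vd / t½ = 0.693 × 90.72 / 29 = 2.168 L/h
D = CL × Css × τ / F = 2.168 × 31 × 6 / 0.89 = 453.1 mg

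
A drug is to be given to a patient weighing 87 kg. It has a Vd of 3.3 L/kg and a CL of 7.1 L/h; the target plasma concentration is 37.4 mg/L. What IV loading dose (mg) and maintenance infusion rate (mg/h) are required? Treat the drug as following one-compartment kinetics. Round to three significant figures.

Vd(total) = 87 kg × 3.3 L/kg = 287.1 L
LD = Vd · C_target = 287.1 × 37.4 = 10740 mg
Maintenance: replace elimination → rate = CL × Css = 7.100 × 37.4 = 265.5 mg/h

(a) 10700 mg; (b) 266 mg/h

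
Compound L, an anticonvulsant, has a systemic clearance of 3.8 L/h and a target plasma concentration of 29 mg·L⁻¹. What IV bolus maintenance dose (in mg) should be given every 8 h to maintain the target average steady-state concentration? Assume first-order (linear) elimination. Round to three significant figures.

882 mg

At steady state, dose per interval replaces the amount cleared in that interval: D/τ = CL·Css.
D = CL × Css × τ = 3.800 × 29 × 8 = 881.6 mg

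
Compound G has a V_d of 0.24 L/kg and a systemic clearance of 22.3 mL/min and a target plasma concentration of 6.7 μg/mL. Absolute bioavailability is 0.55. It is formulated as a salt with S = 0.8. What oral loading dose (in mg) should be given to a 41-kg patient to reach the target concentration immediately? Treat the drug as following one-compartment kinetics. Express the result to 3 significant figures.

Total Vd = 0.24 × 41 = 9.840 L
LD = Vd × C / F / S = 9.840 × 6.700 / 0.55 / 0.8 = 149.8 mg

150 mg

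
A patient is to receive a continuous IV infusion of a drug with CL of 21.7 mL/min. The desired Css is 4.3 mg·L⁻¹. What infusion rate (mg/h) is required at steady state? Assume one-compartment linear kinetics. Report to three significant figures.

5.60 mg/h

Convert clearance: 21.7 mL/min × 60 min/h ÷ 1000 mL/L = 1.302 L/h
R₀ = 1.302 × 4.3 = 5.599 mg/h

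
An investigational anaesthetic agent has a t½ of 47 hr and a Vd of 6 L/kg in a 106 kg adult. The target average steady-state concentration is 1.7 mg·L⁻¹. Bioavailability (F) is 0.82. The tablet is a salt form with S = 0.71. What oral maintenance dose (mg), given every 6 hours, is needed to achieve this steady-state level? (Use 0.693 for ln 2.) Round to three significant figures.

164 mg

Total Vd = 6 × 106 = 636.0 L
CL = 0.693 × Vd / t½ = 0.693 × 636.0 / 47 = 9.378 L/h
D = CL × Css × τ / F / S = 9.378 × 1.7 × 6 / 0.82 / 0.71 = 164.3 mg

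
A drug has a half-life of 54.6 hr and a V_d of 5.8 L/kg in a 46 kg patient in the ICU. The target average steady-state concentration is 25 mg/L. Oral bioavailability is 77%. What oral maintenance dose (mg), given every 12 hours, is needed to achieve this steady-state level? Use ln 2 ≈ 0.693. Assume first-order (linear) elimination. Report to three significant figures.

Vd(total) = 46 kg × 5.8 L/kg = 266.8 L
CL = ln 2 · Vd / t½ = 0.693 × 266.8 / 54.6 = 3.386 L/h
D = CL × Css × τ / F = 3.386 × 25 × 12 / 0.77 = 1319 mg

1320 mg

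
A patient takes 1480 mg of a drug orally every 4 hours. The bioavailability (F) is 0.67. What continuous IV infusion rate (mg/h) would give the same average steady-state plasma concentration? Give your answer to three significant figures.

248 mg/h

Equivalent systemic input: infusion rate = F·D/τ.
Rate = 0.67 × 1480 / 4 = 247.9 mg/h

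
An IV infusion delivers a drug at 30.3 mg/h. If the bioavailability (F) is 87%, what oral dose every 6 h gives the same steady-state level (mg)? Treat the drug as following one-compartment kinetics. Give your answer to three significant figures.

209 mg

To maintain the same Css, the systemic dosing rate must be unchanged: F·D/τ = infusion rate.
D = rate × τ / F = 30.3 × 6 / 0.87 = 209.0 mg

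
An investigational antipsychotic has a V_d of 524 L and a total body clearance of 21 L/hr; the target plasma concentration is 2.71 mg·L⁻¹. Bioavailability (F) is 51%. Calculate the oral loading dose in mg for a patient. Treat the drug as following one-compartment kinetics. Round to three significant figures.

2780 mg

LD is governed by Vd — clearance does not enter the loading-dose calculation.
LD = Vd × C / F = 524.0 × 2.710 / 0.51 = 2784 mg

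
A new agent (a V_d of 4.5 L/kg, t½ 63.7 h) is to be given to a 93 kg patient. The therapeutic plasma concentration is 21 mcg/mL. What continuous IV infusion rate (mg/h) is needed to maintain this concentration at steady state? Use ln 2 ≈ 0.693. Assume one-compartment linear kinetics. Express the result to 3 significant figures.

95.6 mg/h

Total Vd = 4.5 × 93 = 418.5 L
CL = ln 2 · Vd / t½ = 0.693 × 418.5 / 63.7 = 4.553 L/h
Infusion rate = CL × Css = 4.553 × 21 = 95.61 mg/h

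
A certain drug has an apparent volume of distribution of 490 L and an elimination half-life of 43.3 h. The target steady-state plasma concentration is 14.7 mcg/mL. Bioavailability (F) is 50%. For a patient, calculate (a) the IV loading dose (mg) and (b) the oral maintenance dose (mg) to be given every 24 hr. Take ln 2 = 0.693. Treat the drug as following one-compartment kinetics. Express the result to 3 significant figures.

(a) 7200 mg; (b) 5530 mg

LD = Vd × C = 490.0 × 14.7 = 7203 mg
CL = 0.693 × Vd / t½ = 0.693 × 490.0 / 43.3 = 7.842 L/h
D = CL × Css × τ / F = 7.842 × 14.7 × 24 / 0.5 = 5533 mg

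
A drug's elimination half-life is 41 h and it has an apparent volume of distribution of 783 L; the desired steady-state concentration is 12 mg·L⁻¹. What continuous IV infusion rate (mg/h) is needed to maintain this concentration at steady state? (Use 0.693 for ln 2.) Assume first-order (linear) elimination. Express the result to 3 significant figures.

CL = 0.693 × Vd / t½ = 0.693 × 783.0 / 41 = 13.23 L/h
Infusion rate = CL × Css = 13.23 × 12 = 158.8 mg/h

159 mg/h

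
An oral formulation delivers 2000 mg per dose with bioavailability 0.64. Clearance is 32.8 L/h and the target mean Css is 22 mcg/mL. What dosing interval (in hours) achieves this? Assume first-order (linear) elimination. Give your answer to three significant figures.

1.77 h

F·D/τ = CL·Css → τ = F·D / (CL·Css).
τ = 0.64 × 2000 / (32.8 × 22) = 1.774 h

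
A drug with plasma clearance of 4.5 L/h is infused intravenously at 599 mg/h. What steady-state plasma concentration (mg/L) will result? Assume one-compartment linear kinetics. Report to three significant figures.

133 mg/L

Css = rate / CL = 599 / 4.500 = 133.1 mg/L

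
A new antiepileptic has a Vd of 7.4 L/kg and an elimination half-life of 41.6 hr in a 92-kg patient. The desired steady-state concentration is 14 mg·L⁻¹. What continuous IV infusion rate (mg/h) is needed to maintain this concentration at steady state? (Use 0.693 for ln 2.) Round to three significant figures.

Vd = 7.4 L/kg × 92 kg = 680.8 L
CL = 0.693 × Vd / t½ = 0.693 × 680.8 / 41.6 = 11.34 L/h
Infusion rate = CL × Css = 11.34 × 14 = 158.8 mg/h

159 mg/h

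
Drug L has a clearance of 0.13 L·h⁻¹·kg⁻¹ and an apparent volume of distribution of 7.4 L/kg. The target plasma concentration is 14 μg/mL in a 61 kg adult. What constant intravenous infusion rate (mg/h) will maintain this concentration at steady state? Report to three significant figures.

111 mg/h

CL = 0.13 L·h⁻¹·kg⁻¹ × 61 kg = 7.930 L/h
Rate = CL × Css = 7.930 × 14 = 111.0 mg/h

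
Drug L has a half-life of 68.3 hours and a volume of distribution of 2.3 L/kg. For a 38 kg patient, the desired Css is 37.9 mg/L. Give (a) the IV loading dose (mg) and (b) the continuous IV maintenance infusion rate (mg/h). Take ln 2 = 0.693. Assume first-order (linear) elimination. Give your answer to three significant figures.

Vd = 2.3 L/kg × 38 kg = 87.40 L
LD = Vd × C = 87.40 × 37.9 = 3312 mg
CL = 0.693 × Vd / t½ = 0.693 × 87.40 / 68.3 = 0.8868 L/h
Infusion rate = CL × Css = 0.8868 × 37.9 = 33.61 mg/h

(a) 3310 mg; (b) 33.6 mg/h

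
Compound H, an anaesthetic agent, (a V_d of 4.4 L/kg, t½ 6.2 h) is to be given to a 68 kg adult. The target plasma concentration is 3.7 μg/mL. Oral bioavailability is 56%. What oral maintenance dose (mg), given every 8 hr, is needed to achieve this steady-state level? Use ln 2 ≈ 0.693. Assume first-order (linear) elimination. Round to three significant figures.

1770 mg

Total Vd = 4.4 × 68 = 299.2 L
CL = ln 2 · Vd / t½ = 0.693 × 299.2 / 6.2 = 33.44 L/h
D = CL × Css × τ / F = 33.44 × 3.7 × 8 / 0.56 = 1768 mg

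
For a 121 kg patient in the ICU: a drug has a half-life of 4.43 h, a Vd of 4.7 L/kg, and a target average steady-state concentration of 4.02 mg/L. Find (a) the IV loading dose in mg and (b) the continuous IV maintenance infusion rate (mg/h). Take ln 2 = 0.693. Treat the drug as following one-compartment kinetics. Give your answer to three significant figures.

Vd(total) = 121 kg × 4.7 L/kg = 568.7 L
LD = Vd × C = 568.7 × 4.02 = 2286 mg
CL = 0.693 × Vd / t½ = 0.693 × 568.7 / 4.43 = 88.96 L/h
Infusion rate = CL × Css = 88.96 × 4.02 = 357.6 mg/h

(a) 2290 mg; (b) 358 mg/h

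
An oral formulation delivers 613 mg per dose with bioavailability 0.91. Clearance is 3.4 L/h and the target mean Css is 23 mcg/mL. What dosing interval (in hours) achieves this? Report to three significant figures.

F·D/τ = CL·Css → τ = F·D / (CL·Css).
τ = 0.91 × 613 / (3.4 × 23) = 7.133 h

7.13 h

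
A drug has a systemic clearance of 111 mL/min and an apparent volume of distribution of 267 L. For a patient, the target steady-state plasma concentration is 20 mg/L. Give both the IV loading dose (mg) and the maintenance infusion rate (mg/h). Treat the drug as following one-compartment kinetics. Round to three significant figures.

(a) 5340 mg; (b) 133 mg/h

Loading: fill Vd to C_target → 267.0 L × 20 mg/L = 5340 mg
CL = 111 mL/min × 60/1000 = 6.660 L/h
Maintenance infusion rate = CL × Css = 6.660 × 20 = 133.2 mg/h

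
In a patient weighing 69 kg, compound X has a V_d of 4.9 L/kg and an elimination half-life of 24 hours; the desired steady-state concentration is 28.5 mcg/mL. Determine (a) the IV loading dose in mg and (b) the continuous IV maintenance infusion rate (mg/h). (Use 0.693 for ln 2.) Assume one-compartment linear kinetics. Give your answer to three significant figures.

(a) 9640 mg; (b) 278 mg/h

Vd(total) = 69 kg × 4.9 L/kg = 338.1 L
LD = Vd × C = 338.1 × 28.5 = 9636 mg
CL = 0.693 × Vd / t½ = 0.693 × 338.1 / 24 = 9.763 L/h
Infusion rate = CL × Css = 9.763 × 28.5 = 278.2 mg/h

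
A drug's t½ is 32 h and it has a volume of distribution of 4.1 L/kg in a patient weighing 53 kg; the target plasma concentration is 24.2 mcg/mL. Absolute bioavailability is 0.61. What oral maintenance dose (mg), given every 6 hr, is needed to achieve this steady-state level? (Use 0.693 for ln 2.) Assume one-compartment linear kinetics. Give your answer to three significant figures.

Vd(total) = 53 kg × 4.1 L/kg = 217.3 L
CL = 0.693 × Vd / t½ = 0.693 × 217.3 / 32 = 4.706 L/h
D = CL × Css × τ / F = 4.706 × 24.2 × 6 / 0.61 = 1120 mg

1120 mg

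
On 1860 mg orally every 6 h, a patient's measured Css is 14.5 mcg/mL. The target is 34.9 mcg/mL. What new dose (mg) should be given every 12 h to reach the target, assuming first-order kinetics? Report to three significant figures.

8950 mg

For first-order elimination, Css ∝ F·D/(CL·τ); F and CL are unchanged, so Css ∝ D/τ.
D₂ = D₁ × (Css,target / Css,current) × (τ₂/τ₁) = 1860 × (34.9/14.5) × (12/6) = 8954 mg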